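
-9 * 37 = -333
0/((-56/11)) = 0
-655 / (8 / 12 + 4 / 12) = -655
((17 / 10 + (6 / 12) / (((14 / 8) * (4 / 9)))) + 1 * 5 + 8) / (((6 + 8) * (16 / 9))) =4833 / 7840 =0.62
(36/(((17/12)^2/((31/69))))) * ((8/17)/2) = 214272/112999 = 1.90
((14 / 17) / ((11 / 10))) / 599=140 / 112013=0.00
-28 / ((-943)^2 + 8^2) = -28 / 889313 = -0.00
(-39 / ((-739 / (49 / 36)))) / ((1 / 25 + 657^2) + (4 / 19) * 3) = 302575 / 1818237911592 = 0.00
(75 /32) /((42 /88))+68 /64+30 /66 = 7919 /1232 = 6.43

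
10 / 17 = 0.59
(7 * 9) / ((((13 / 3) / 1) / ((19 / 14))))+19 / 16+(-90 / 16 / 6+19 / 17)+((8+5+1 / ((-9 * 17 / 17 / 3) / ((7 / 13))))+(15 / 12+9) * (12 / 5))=58.52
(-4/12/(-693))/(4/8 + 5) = 2/22869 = 0.00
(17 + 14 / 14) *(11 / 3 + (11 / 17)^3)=348216 / 4913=70.88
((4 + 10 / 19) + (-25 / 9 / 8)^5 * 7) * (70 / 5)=1155728617589 / 18381717504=62.87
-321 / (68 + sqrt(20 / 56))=-101864 / 21577 + 107* sqrt(70) / 21577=-4.68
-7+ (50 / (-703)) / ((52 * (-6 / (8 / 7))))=-1343383 / 191919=-7.00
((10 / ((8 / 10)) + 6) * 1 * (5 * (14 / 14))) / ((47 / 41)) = 7585 / 94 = 80.69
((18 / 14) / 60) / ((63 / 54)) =9 / 490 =0.02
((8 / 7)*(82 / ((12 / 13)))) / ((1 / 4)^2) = 34112 / 21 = 1624.38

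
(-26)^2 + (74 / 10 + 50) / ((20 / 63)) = 856.81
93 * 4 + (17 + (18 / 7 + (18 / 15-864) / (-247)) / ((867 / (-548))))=56606041 / 146965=385.17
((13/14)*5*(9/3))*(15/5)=585/14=41.79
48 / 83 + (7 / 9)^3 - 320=-19298779 / 60507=-318.95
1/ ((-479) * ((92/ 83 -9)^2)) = -6889/ 205502975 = -0.00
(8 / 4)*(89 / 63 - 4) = -326 / 63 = -5.17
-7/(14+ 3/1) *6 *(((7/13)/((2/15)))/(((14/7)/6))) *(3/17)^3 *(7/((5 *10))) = -250047/10857730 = -0.02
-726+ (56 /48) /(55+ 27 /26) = -3173255 /4371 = -725.98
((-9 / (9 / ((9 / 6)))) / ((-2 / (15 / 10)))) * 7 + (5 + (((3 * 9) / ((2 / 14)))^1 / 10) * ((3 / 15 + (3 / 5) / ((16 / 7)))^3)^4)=8848876807689103766668109 / 687194767360000000000000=12.88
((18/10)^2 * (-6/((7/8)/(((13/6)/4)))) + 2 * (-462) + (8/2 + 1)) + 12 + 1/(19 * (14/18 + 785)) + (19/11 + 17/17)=-237010488563/258658400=-916.31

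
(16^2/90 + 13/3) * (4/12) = 323/135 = 2.39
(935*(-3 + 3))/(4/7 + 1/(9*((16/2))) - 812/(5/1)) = 0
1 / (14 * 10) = 1 / 140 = 0.01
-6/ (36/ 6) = -1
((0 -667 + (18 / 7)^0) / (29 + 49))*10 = -1110 / 13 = -85.38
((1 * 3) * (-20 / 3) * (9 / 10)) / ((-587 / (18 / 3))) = 108 / 587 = 0.18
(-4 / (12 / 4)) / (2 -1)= -4 / 3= -1.33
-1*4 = -4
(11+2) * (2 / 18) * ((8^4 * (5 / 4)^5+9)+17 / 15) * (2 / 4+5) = 13417118 / 135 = 99386.06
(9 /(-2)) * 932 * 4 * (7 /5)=-23486.40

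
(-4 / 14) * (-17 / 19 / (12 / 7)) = 17 / 114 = 0.15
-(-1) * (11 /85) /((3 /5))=11 /51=0.22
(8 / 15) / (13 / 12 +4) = 32 / 305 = 0.10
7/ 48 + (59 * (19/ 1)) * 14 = 753319/ 48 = 15694.15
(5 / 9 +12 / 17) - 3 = -266 / 153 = -1.74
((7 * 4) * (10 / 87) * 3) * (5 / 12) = 350 / 87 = 4.02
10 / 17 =0.59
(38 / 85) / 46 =19 / 1955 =0.01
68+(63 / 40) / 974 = 2649343 / 38960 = 68.00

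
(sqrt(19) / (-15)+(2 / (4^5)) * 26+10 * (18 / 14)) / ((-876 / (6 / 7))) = -23131 / 1831424+sqrt(19) / 15330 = -0.01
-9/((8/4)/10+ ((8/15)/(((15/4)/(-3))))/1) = 675/17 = 39.71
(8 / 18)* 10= 40 / 9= 4.44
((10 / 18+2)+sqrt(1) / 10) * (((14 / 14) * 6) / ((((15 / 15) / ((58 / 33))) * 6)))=6931 / 1485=4.67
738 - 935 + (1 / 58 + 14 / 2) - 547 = -42745 / 58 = -736.98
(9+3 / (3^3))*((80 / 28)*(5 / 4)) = 2050 / 63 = 32.54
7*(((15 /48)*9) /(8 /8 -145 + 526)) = 315 /6112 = 0.05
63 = 63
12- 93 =-81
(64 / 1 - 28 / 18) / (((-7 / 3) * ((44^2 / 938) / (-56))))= 263578 / 363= 726.11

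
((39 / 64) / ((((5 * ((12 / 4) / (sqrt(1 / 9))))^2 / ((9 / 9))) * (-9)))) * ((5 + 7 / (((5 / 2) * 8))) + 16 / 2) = -0.00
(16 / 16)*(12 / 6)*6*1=12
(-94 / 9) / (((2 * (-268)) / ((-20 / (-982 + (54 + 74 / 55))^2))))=-0.00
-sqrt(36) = -6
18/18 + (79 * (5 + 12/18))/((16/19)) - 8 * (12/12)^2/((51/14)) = 144271/272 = 530.41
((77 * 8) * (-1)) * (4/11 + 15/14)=-884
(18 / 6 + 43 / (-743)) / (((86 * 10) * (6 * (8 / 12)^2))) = 3279 / 2555920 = 0.00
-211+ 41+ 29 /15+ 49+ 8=-1666 /15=-111.07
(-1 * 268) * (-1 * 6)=1608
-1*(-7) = 7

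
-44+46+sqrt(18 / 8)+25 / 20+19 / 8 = 57 / 8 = 7.12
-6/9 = -2/3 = -0.67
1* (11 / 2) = 11 / 2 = 5.50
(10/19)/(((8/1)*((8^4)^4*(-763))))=-5/16322170949497520128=-0.00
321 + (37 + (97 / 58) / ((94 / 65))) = 1958121 / 5452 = 359.16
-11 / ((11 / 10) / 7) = -70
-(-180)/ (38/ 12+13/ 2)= 540/ 29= 18.62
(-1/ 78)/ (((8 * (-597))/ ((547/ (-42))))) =-547/ 15646176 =-0.00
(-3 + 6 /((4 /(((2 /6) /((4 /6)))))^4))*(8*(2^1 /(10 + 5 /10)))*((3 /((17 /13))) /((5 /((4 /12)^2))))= -26611 /114240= -0.23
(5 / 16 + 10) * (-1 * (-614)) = 6331.88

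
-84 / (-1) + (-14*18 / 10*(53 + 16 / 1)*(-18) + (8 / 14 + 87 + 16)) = 1102009 / 35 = 31485.97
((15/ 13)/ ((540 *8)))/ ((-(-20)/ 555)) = 37/ 4992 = 0.01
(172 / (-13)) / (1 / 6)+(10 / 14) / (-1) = -7289 / 91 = -80.10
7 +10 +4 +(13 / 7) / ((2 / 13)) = 463 / 14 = 33.07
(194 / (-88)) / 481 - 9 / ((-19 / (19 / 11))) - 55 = -1146801 / 21164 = -54.19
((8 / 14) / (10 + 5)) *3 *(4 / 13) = 16 / 455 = 0.04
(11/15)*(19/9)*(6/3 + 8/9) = 5434/1215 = 4.47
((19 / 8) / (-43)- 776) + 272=-173395 / 344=-504.06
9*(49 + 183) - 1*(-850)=2938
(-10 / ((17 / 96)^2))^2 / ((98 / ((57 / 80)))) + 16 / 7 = 3035151472 / 4092529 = 741.63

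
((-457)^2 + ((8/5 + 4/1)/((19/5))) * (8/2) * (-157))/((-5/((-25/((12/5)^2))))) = 164606125/912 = 180489.17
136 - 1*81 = 55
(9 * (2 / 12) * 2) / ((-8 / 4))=-3 / 2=-1.50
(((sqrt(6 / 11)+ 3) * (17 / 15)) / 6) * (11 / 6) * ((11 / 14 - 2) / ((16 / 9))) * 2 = -3179 / 2240 - 289 * sqrt(66) / 6720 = -1.77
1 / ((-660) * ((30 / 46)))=-23 / 9900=-0.00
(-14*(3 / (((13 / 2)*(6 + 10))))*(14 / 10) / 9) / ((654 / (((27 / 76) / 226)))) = -147 / 973535680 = -0.00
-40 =-40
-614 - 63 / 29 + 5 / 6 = -107069 / 174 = -615.34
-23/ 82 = -0.28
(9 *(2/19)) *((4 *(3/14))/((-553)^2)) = 108/40672597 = 0.00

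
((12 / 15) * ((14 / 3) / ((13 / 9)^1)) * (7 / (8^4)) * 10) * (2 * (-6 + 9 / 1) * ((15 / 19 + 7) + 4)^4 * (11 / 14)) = 6815305728 / 1694173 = 4022.79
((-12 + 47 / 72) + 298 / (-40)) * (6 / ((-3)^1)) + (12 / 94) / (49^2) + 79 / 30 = 817126207 / 20312460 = 40.23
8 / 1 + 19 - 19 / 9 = 224 / 9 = 24.89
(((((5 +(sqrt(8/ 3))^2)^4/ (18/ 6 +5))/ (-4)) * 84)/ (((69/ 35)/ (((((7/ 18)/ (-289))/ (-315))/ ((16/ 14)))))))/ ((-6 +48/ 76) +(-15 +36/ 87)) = 2299477831/ 2668536109440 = 0.00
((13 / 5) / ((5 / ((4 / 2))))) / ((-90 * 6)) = -13 / 6750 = -0.00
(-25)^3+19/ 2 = -31231/ 2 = -15615.50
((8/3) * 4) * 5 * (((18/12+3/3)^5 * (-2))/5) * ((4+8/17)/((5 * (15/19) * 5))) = -72200/153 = -471.90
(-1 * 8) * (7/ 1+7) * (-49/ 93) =5488/ 93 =59.01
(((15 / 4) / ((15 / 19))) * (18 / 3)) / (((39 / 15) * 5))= 57 / 26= 2.19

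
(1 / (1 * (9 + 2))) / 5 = 1 / 55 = 0.02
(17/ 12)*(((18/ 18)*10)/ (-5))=-17/ 6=-2.83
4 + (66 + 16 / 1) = 86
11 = 11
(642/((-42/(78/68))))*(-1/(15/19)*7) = 26429/170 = 155.46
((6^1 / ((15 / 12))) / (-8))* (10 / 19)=-6 / 19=-0.32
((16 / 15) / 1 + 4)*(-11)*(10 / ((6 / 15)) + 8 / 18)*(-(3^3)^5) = 101741190804 / 5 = 20348238160.80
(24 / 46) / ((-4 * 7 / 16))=-48 / 161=-0.30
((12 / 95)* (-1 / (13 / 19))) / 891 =-4 / 19305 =-0.00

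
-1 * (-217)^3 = 10218313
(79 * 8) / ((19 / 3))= 1896 / 19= 99.79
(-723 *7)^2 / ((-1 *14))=-3659103 / 2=-1829551.50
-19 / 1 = -19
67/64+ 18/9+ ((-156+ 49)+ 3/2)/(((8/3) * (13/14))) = -32913/832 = -39.56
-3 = -3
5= 5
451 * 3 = 1353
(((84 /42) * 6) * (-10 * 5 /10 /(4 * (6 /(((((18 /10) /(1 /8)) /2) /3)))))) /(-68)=3 /34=0.09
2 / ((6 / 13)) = 13 / 3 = 4.33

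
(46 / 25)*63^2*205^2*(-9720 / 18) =-165729722760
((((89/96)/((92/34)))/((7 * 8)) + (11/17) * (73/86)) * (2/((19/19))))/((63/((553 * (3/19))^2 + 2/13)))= 134.42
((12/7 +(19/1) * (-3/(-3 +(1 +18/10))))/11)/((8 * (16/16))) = 2007/616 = 3.26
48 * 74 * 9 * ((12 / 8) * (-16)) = -767232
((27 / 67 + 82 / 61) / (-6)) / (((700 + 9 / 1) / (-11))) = 78551 / 17386098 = 0.00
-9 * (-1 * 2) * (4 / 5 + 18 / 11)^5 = 777672061632 / 503284375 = 1545.19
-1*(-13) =13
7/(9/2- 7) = -2.80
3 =3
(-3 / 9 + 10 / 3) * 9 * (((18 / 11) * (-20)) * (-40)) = 388800 / 11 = 35345.45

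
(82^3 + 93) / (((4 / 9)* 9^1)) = 551461 / 4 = 137865.25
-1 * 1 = -1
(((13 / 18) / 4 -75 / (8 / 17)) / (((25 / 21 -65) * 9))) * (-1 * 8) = -40117 / 18090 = -2.22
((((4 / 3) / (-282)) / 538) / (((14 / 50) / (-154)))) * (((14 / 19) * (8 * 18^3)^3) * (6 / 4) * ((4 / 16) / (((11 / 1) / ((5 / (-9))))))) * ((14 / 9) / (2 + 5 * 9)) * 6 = -15359376162816000 / 11290199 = -1360416779.44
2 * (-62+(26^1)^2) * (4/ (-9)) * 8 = -39296/ 9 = -4366.22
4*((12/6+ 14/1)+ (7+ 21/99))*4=12256/33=371.39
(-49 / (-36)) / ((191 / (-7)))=-0.05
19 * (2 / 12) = 19 / 6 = 3.17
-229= -229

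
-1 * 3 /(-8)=3 /8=0.38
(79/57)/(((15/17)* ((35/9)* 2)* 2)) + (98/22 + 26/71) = 51123383/10387300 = 4.92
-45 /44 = -1.02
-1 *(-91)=91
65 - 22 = 43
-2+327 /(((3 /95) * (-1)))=-10357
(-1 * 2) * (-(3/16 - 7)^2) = 11881/128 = 92.82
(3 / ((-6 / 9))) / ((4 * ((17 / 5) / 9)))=-405 / 136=-2.98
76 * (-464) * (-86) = 3032704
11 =11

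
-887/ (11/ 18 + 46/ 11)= -175626/ 949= -185.06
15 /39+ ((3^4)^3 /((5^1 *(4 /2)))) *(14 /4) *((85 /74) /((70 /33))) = 3875814013 /38480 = 100722.82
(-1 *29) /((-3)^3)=29 /27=1.07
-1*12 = -12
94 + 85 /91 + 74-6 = 14827 /91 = 162.93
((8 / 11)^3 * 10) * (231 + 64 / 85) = 20171776 / 22627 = 891.49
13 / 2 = 6.50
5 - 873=-868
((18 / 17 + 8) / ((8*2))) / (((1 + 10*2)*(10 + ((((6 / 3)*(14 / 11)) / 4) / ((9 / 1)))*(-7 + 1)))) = 121 / 42976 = 0.00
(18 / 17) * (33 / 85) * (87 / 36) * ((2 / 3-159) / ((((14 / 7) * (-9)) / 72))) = 181830 / 289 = 629.17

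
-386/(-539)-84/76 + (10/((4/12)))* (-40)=-12293185/10241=-1200.39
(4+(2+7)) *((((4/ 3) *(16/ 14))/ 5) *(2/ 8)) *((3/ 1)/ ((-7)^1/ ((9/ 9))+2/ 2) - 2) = -52/ 21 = -2.48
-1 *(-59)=59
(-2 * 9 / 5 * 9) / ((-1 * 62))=81 / 155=0.52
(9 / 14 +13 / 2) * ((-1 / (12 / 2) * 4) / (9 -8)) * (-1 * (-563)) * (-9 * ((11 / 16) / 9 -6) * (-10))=60029875 / 42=1429282.74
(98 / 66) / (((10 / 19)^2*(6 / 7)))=123823 / 19800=6.25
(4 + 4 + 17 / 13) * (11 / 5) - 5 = 1006 / 65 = 15.48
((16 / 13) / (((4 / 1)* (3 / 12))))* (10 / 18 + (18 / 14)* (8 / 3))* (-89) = -357424 / 819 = -436.42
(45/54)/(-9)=-0.09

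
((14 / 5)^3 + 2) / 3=998 / 125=7.98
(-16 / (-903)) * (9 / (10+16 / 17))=136 / 9331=0.01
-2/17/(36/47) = -47/306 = -0.15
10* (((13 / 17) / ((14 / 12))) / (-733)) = -780 / 87227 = -0.01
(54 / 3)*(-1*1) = -18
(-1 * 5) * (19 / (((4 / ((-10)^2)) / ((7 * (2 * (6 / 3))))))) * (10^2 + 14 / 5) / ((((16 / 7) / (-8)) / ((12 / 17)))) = 287120400 / 17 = 16889435.29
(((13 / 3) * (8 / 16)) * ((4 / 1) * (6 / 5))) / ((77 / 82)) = 11.08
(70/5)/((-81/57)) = -9.85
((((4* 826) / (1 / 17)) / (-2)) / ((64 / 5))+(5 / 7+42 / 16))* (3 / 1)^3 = -6624747 / 112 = -59149.53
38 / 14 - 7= -4.29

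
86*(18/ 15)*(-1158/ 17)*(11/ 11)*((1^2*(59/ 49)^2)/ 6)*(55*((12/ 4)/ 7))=-11439972324/ 285719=-40039.24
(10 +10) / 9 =20 / 9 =2.22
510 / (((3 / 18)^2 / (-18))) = -330480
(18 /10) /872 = 9 /4360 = 0.00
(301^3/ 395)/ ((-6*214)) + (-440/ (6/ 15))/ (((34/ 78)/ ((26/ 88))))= -6892111817/ 8622060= -799.36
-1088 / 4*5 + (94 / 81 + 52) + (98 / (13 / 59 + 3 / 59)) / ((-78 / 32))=-1532216 / 1053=-1455.10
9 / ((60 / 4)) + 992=4963 / 5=992.60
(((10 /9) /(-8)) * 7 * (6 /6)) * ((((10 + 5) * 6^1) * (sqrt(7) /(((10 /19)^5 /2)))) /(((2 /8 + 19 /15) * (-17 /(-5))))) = -2223.24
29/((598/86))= 1247/299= 4.17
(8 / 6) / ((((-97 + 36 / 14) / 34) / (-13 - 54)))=63784 / 1983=32.17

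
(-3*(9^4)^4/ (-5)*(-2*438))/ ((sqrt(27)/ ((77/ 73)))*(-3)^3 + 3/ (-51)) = -245417703557955903425682/ 75783520985 + 320384843887653056730558186*sqrt(3)/ 75783520985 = 7319235140772473.85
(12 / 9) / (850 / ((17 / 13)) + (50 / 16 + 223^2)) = 0.00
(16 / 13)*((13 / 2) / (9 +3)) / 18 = 1 / 27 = 0.04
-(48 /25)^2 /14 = -1152 /4375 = -0.26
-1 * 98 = -98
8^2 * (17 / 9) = 1088 / 9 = 120.89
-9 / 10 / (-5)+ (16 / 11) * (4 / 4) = 899 / 550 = 1.63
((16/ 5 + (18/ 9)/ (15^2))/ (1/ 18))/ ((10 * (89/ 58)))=41876/ 11125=3.76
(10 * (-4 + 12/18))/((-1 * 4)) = 25/3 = 8.33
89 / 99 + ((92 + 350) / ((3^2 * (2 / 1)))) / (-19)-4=-8264 / 1881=-4.39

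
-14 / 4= -7 / 2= -3.50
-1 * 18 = -18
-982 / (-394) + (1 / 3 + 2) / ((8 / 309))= 145965 / 1576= 92.62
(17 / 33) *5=85 / 33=2.58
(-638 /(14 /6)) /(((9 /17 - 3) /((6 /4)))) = 16269 /98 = 166.01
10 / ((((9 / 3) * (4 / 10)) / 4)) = 100 / 3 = 33.33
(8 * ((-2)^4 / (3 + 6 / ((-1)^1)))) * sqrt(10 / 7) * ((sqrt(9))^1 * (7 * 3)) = -384 * sqrt(70) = -3212.77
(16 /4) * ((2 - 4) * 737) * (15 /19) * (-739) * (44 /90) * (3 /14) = 47928584 /133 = 360365.29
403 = 403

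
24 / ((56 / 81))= 243 / 7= 34.71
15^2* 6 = 1350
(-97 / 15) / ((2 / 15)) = -97 / 2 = -48.50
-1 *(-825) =825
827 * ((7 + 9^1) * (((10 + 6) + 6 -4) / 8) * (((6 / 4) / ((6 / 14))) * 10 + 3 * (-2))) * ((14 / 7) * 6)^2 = 124327872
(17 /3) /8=17 /24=0.71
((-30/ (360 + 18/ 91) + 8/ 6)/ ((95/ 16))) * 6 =218528/ 172995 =1.26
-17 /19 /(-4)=17 /76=0.22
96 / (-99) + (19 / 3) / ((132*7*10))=-26861 / 27720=-0.97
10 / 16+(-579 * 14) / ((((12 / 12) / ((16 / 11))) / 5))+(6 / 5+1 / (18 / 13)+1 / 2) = -233440733 / 3960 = -58949.68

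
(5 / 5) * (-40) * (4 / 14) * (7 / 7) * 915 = -73200 / 7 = -10457.14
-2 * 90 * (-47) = 8460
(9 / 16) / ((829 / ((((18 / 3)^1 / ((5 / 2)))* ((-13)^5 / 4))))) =-10024911 / 66320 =-151.16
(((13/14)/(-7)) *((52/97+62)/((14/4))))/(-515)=78858/17134565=0.00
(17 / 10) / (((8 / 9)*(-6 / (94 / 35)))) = -2397 / 2800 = -0.86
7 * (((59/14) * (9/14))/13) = 531/364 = 1.46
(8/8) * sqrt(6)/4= sqrt(6)/4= 0.61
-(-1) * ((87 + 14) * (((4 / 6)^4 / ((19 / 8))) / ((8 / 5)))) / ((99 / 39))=105040 / 50787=2.07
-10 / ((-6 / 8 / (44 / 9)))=1760 / 27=65.19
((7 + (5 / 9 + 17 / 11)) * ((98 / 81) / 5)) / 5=88298 / 200475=0.44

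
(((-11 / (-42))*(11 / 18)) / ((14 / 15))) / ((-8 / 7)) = -605 / 4032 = -0.15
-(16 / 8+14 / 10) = -17 / 5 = -3.40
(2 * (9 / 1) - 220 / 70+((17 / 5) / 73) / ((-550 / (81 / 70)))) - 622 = -8531876377 / 14052500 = -607.14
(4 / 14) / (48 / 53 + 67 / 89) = 9434 / 54761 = 0.17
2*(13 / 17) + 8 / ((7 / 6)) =998 / 119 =8.39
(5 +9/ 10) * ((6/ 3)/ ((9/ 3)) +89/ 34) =3953/ 204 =19.38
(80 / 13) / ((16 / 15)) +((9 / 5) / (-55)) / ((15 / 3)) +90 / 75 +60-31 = 642833 / 17875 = 35.96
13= 13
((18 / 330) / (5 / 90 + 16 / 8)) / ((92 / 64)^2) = 13824 / 1076515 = 0.01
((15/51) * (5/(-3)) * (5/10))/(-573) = 25/58446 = 0.00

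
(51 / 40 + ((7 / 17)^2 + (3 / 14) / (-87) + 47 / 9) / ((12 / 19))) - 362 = -352.19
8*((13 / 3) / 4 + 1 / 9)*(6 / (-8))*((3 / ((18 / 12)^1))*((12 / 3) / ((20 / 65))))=-559 / 3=-186.33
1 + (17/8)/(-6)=31/48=0.65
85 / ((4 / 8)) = 170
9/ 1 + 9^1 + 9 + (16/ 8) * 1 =29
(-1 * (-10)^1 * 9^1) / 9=10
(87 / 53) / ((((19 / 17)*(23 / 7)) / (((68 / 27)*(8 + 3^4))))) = 20885452 / 208449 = 100.19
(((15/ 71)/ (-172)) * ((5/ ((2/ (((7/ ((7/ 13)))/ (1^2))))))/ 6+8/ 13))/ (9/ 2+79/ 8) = -0.00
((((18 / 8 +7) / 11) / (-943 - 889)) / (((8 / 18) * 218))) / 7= -333 / 492031232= -0.00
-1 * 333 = -333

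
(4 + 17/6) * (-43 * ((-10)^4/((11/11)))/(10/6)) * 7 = -12341000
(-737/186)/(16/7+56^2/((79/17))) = -407561/69647328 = -0.01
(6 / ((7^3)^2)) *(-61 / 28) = -183 / 1647086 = -0.00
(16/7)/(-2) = -8/7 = -1.14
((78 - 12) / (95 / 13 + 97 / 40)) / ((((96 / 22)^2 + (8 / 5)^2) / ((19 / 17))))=41094625 / 117125036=0.35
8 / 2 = 4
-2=-2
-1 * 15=-15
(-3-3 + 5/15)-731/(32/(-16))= 359.83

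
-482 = -482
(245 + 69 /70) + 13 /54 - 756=-481736 /945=-509.77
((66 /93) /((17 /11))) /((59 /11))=2662 /31093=0.09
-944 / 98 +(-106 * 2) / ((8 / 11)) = -29511 / 98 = -301.13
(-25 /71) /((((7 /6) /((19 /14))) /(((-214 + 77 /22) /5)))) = 17.24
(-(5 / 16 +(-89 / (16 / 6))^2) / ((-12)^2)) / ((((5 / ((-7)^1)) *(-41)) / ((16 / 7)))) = -71309 / 118080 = -0.60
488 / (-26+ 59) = 488 / 33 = 14.79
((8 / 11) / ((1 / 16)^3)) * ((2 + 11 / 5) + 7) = 1835008 / 55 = 33363.78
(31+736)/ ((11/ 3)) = 2301/ 11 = 209.18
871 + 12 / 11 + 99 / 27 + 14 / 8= 115831 / 132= 877.51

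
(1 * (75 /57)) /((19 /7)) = 175 /361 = 0.48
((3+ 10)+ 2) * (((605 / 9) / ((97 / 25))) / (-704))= -6875 / 18624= -0.37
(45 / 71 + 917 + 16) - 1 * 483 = 31995 / 71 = 450.63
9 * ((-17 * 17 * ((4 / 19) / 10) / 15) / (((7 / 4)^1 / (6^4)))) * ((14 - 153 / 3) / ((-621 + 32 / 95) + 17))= -342176 / 2065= -165.70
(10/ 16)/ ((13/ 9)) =45/ 104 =0.43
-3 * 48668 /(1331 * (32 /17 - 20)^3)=179329413 /9722326768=0.02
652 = 652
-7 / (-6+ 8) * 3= -21 / 2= -10.50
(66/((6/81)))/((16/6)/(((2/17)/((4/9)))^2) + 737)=216513/188339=1.15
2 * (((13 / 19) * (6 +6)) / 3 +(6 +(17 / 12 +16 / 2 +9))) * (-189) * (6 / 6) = -390033 / 38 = -10264.03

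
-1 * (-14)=14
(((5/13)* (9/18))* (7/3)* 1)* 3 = 35/26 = 1.35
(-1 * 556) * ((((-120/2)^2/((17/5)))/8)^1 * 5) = -6255000/17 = -367941.18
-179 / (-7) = 179 / 7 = 25.57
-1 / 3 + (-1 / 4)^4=-0.33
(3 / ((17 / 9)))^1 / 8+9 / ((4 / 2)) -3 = 231 / 136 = 1.70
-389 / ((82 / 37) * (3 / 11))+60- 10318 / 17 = -4978799 / 4182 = -1190.53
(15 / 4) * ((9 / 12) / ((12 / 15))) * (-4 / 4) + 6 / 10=-933 / 320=-2.92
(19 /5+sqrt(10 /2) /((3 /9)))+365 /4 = 3 * sqrt(5)+1901 /20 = 101.76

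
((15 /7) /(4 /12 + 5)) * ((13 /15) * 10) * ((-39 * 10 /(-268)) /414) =4225 /345184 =0.01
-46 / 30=-23 / 15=-1.53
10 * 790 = 7900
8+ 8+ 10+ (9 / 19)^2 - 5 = 7662 / 361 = 21.22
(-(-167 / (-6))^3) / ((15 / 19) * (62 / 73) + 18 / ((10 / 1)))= -32299505905 / 3700728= -8727.88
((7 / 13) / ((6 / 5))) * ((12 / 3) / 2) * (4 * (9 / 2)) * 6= 1260 / 13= 96.92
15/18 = 5/6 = 0.83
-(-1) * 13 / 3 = 13 / 3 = 4.33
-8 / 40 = -1 / 5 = -0.20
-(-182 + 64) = 118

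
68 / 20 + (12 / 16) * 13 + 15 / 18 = 13.98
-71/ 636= -0.11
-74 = -74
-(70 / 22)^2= -1225 / 121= -10.12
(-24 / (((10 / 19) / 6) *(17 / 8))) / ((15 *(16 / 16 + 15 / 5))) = -912 / 425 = -2.15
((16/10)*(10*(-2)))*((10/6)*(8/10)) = -128/3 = -42.67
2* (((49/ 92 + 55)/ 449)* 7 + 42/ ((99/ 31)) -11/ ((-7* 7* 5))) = 4696418299/ 166987590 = 28.12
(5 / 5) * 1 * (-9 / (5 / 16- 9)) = 144 / 139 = 1.04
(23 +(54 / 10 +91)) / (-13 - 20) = -3.62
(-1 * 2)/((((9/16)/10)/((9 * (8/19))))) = -2560/19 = -134.74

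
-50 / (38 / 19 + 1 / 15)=-750 / 31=-24.19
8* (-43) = -344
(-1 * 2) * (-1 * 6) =12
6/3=2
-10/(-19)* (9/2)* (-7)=-315/19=-16.58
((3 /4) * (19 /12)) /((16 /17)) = 323 /256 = 1.26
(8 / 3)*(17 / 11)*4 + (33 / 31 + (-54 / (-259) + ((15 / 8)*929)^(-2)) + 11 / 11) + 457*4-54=30746077972565216 / 17150156567775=1792.76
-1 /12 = -0.08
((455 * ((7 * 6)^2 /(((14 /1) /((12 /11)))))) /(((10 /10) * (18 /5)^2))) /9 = 159250 /297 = 536.20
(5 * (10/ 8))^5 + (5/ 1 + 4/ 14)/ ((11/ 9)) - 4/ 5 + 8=3764309113/ 394240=9548.27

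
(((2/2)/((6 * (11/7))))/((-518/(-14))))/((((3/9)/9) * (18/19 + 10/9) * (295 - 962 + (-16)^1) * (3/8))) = -3591/24462328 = -0.00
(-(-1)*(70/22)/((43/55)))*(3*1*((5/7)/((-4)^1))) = -375/172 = -2.18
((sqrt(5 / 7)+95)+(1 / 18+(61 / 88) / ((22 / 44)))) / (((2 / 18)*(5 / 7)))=9*sqrt(35) / 5+267337 / 220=1225.82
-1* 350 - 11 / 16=-5611 / 16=-350.69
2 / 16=1 / 8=0.12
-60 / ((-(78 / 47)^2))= 11045 / 507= 21.79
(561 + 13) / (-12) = -287 / 6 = -47.83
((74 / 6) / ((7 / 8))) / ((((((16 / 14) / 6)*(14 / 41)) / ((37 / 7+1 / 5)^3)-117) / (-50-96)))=1567624790016 / 89125350307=17.59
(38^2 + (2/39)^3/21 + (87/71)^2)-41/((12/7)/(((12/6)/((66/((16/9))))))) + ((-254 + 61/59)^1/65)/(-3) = 5891090649855682/4075440059691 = 1445.51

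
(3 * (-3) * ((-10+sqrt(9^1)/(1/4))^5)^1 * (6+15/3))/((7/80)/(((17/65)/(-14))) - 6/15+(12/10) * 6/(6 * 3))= 430848/637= 676.37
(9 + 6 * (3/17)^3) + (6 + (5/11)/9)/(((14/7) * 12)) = 108387391/11673288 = 9.29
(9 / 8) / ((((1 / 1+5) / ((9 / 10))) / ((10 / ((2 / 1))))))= 27 / 32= 0.84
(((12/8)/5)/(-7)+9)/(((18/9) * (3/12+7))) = 627/1015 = 0.62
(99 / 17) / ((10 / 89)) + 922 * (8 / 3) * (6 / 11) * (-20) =-50059879 / 1870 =-26769.99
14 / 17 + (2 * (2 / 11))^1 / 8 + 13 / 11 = 767 / 374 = 2.05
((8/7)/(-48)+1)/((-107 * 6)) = -41/26964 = -0.00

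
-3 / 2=-1.50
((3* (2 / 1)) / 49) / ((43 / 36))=0.10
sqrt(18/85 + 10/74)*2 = 2*sqrt(3431195)/3145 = 1.18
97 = 97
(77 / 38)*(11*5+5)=2310 / 19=121.58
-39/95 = -0.41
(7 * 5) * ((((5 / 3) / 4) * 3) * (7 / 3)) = 1225 / 12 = 102.08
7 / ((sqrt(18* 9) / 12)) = 14* sqrt(2) / 3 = 6.60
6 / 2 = 3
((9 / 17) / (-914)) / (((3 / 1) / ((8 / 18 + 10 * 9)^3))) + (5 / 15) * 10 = -263383682 / 1887867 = -139.51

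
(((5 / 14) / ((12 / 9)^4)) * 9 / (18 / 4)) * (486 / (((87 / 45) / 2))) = 113.63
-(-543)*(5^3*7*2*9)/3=2850750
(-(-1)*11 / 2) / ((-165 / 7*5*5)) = -7 / 750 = -0.01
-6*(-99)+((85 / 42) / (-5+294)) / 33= 13995833 / 23562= 594.00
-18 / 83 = -0.22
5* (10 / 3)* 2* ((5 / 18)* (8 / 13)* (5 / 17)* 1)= 10000 / 5967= 1.68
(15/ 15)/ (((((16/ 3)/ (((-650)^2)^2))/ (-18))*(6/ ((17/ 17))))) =-100409765625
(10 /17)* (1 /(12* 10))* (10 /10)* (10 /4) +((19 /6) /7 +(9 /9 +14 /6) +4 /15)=58043 /14280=4.06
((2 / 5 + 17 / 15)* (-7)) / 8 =-161 / 120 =-1.34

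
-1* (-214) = 214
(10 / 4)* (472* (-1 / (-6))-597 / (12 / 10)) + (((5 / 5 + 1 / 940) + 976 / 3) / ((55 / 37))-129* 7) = -44734699 / 25850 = -1730.55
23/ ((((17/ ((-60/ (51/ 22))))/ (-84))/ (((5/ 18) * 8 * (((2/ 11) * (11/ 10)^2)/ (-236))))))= -311696/ 51153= -6.09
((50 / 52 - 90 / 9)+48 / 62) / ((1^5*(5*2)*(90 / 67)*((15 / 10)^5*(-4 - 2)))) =892574 / 66102075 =0.01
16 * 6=96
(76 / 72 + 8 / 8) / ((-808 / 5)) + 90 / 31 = 1303225 / 450864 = 2.89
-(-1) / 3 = 1 / 3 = 0.33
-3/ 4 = -0.75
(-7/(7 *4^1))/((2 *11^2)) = -1/968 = -0.00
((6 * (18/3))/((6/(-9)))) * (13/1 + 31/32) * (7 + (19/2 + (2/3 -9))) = -6160.22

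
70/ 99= 0.71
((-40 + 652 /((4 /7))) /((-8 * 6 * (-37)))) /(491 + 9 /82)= 0.00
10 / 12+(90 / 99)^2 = 1205 / 726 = 1.66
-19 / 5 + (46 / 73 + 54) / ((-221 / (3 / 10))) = -312509 / 80665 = -3.87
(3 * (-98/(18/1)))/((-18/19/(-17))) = -15827/54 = -293.09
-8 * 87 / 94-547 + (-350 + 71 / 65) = -2759618 / 3055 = -903.31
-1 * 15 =-15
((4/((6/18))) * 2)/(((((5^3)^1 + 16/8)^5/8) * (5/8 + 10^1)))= 1536/2808261399595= 0.00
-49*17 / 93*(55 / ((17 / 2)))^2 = -592900 / 1581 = -375.02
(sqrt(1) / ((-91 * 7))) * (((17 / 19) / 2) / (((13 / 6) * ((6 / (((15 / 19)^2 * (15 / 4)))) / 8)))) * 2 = -114750 / 56799379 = -0.00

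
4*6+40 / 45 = 224 / 9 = 24.89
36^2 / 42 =216 / 7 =30.86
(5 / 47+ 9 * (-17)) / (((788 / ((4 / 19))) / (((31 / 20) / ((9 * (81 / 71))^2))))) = -561481703 / 934916321610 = -0.00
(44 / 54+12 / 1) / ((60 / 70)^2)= 8477 / 486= 17.44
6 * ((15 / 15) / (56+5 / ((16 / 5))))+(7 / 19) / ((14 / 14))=2757 / 5833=0.47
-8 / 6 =-4 / 3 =-1.33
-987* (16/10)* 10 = -15792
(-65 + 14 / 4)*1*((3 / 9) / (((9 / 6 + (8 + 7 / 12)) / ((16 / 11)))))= -3936 / 1331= -2.96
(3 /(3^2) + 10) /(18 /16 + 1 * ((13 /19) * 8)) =4712 /3009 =1.57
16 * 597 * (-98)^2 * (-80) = -7338992640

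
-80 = -80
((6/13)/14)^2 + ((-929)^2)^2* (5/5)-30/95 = 117192344207111344/157339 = 744839767680.69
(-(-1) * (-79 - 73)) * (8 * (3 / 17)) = -3648 / 17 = -214.59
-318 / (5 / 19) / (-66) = 1007 / 55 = 18.31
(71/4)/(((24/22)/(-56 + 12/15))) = -17963/20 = -898.15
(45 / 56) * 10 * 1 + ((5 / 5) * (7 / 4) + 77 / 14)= 107 / 7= 15.29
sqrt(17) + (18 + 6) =sqrt(17) + 24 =28.12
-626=-626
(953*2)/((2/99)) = 94347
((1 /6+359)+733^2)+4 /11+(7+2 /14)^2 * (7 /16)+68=496870699 /924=537738.85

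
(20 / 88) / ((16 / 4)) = 5 / 88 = 0.06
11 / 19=0.58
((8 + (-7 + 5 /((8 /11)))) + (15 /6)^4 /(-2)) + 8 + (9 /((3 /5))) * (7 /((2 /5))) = 8283 /32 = 258.84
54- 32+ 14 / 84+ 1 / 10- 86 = -956 / 15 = -63.73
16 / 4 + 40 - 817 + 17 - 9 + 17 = -748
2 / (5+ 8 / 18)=18 / 49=0.37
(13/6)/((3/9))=13/2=6.50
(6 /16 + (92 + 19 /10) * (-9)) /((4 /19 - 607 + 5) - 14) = 1.37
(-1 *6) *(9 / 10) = -27 / 5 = -5.40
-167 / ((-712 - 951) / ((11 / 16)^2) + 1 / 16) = 323312 / 6811527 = 0.05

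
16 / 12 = 4 / 3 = 1.33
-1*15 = -15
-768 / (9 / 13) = -1109.33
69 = 69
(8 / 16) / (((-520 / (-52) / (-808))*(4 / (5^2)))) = -252.50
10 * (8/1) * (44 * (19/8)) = 8360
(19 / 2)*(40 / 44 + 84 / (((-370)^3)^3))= 6173182640266157499995611 / 714789568872923500000000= 8.64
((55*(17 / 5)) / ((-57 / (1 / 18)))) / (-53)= 187 / 54378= 0.00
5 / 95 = 1 / 19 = 0.05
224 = 224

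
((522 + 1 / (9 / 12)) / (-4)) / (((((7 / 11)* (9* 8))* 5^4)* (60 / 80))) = -1727 / 283500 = -0.01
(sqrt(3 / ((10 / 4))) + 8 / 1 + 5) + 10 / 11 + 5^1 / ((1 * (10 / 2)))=sqrt(30) / 5 + 164 / 11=16.00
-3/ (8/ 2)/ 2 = -3/ 8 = -0.38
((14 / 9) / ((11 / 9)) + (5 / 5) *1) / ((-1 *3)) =-25 / 33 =-0.76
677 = 677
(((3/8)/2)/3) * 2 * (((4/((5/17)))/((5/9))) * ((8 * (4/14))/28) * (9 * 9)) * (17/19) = 421362/23275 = 18.10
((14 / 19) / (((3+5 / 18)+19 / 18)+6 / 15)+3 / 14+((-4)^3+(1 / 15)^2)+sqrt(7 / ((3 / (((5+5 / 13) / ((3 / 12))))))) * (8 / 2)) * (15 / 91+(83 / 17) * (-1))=166.38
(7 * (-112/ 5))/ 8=-98/ 5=-19.60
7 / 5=1.40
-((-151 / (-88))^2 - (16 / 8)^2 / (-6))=-83891 / 23232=-3.61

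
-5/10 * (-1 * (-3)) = -3/2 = -1.50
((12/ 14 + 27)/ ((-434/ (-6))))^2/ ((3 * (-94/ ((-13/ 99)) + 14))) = 1482975/ 21892241168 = 0.00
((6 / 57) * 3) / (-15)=-2 / 95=-0.02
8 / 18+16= 16.44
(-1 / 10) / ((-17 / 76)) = 38 / 85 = 0.45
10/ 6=1.67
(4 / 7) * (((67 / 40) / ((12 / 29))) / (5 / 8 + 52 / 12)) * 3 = 5829 / 4165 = 1.40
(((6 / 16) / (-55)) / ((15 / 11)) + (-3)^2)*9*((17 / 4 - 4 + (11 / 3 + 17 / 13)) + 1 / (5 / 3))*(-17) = -416815707 / 52000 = -8015.69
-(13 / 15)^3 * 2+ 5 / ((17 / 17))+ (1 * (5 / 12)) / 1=55549 / 13500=4.11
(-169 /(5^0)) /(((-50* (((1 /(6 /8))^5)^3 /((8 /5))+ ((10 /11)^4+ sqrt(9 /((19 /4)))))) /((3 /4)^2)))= 756535889102774192359701039 /18866107165276271821046547160 - 201386146415413480955809947* sqrt(19) /754644286611050872841861886400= 0.04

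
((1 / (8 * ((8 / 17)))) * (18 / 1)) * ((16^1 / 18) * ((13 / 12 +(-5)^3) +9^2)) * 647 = -5664485 / 48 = -118010.10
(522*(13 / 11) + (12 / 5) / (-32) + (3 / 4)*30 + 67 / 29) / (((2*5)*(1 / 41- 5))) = -12.90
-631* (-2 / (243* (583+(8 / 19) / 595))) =14266910 / 1601569989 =0.01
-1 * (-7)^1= 7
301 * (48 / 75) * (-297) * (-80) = 22885632 / 5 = 4577126.40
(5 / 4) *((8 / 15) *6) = 4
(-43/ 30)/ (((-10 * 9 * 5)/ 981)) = 4687/ 1500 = 3.12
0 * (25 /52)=0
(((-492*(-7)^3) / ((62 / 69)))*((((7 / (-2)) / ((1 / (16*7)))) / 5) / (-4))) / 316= 142641009 / 12245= 11648.92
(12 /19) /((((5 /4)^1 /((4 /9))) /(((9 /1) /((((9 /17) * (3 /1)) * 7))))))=1088 /5985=0.18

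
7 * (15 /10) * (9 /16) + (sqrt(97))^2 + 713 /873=2897605 /27936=103.72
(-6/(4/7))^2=441/4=110.25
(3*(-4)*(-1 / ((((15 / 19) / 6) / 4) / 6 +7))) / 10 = 5472 / 31945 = 0.17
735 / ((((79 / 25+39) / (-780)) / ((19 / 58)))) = -68079375 / 15283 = -4454.58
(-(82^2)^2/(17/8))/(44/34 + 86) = -90424352/371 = -243731.41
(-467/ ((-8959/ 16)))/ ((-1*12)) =-0.07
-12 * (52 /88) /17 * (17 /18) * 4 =-52 /33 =-1.58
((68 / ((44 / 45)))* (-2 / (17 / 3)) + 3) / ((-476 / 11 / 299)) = 70863 / 476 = 148.87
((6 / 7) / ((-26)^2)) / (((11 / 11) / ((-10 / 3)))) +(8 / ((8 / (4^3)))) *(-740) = -56026885 / 1183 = -47360.00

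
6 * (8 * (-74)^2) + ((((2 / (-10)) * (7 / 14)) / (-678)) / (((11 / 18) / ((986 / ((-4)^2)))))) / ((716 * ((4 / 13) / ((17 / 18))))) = 449148606491033 / 1708776960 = 262848.00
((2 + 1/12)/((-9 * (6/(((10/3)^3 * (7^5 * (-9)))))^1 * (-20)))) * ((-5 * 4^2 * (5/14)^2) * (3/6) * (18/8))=26796875/216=124059.61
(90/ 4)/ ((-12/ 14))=-105/ 4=-26.25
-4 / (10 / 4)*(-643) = 5144 / 5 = 1028.80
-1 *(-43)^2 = -1849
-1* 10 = -10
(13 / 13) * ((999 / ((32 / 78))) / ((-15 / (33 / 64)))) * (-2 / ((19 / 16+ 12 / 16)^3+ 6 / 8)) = 3428568 / 164315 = 20.87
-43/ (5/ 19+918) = -817/ 17447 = -0.05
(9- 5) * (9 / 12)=3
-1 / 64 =-0.02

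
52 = 52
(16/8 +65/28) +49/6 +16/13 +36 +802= 851.72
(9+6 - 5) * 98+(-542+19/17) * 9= -66095/17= -3887.94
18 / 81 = 2 / 9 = 0.22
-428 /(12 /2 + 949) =-428 /955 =-0.45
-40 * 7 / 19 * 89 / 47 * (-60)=1495200 / 893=1674.36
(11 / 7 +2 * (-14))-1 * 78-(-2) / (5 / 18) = -3403 / 35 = -97.23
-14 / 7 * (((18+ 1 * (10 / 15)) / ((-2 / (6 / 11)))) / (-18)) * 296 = -16576 / 99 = -167.43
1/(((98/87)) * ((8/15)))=1305/784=1.66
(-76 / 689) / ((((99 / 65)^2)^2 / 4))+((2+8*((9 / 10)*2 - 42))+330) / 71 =116552610356 / 1807361392815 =0.06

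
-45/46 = -0.98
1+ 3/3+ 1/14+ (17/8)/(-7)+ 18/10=999/280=3.57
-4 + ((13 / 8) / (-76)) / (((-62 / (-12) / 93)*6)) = -4.06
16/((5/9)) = 144/5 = 28.80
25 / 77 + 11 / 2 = 897 / 154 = 5.82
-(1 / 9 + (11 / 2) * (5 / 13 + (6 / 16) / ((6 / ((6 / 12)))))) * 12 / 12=-17959 / 7488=-2.40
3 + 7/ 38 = 121/ 38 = 3.18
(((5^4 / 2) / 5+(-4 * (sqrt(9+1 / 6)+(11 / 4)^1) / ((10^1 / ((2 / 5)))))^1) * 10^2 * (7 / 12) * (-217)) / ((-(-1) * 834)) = -4713457 / 5004+1519 * sqrt(330) / 3753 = -934.59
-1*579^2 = -335241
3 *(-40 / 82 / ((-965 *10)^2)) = -3 / 190901125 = -0.00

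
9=9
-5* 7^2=-245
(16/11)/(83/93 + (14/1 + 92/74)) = 55056/610753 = 0.09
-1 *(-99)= 99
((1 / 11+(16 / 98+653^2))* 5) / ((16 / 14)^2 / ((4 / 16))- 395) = -5469.93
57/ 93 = 19/ 31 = 0.61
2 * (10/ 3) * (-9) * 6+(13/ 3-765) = -3362/ 3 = -1120.67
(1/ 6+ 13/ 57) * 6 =45/ 19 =2.37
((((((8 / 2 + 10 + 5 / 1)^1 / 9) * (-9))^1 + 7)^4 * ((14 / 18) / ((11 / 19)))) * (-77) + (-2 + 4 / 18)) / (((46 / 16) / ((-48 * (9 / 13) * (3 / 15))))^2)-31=-25620119893903 / 2235025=-11463012.67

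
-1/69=-0.01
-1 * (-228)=228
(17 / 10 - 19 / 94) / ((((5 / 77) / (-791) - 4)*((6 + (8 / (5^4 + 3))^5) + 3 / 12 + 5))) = -8180279176494232192 / 245762010437317049715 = -0.03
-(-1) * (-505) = -505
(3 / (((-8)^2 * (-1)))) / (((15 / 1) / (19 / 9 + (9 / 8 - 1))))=-161 / 23040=-0.01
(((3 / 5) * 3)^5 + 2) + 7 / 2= 152473 / 6250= 24.40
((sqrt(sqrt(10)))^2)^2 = 10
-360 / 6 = -60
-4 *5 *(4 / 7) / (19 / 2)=-160 / 133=-1.20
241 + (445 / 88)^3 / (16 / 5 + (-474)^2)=184501104063417 / 765562918912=241.00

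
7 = 7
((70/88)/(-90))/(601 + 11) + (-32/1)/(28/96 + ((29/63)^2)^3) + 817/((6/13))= 121497771429218222557/73019086378181856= 1663.92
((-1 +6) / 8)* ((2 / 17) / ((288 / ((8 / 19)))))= 5 / 46512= 0.00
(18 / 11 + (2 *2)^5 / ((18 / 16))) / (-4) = -45137 / 198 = -227.96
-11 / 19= -0.58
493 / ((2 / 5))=2465 / 2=1232.50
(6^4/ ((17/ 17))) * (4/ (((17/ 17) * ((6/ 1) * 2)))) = 432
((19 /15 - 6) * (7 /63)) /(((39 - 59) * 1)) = 0.03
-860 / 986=-0.87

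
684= 684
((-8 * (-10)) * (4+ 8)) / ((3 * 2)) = 160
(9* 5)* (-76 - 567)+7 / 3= -86798 / 3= -28932.67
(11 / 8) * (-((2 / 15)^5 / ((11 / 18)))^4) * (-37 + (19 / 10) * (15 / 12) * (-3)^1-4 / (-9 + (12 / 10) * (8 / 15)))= 19130482688 / 14098713487529754638671875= 0.00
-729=-729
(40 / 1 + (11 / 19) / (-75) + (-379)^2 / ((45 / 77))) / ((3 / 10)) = 2101809764 / 2565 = 819419.01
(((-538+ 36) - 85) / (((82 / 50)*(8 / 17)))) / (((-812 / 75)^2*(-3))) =467765625 / 216264832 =2.16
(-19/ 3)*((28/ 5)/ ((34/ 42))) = -3724/ 85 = -43.81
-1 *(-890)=890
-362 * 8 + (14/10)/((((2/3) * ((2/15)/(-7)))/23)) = -21727/4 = -5431.75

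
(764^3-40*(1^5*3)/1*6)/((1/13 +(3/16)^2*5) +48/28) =226713412.20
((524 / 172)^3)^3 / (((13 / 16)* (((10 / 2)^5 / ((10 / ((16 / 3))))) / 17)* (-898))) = -579444489376430696121 / 1833520672422095369375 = -0.32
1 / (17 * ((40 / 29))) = 29 / 680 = 0.04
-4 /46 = -2 /23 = -0.09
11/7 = 1.57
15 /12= 5 /4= 1.25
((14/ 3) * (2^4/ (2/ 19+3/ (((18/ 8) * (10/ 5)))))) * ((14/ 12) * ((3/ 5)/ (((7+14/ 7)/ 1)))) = 3724/ 495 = 7.52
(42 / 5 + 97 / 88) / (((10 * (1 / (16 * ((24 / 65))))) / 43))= 4314792 / 17875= 241.39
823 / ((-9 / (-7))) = 5761 / 9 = 640.11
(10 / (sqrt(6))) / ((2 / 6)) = 5* sqrt(6) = 12.25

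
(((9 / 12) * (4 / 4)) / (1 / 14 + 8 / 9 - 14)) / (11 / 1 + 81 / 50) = -4725 / 1036733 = -0.00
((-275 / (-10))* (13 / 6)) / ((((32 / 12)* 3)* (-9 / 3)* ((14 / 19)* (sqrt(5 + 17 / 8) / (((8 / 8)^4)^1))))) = -715* sqrt(114) / 6048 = -1.26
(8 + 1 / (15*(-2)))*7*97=162281 / 30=5409.37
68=68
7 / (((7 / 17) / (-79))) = -1343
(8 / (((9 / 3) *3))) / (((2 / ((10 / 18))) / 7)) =140 / 81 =1.73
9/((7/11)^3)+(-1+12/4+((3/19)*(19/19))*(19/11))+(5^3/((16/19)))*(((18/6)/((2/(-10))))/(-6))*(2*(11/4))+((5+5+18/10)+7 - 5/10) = 2531245393/1207360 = 2096.51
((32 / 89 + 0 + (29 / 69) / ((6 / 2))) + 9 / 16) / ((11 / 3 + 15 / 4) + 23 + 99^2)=313087 / 2897987028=0.00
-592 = -592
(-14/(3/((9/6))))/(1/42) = -294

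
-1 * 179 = -179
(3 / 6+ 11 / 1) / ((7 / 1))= 23 / 14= 1.64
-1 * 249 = -249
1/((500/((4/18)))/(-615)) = -41/150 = -0.27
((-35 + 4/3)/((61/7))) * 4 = -2828/183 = -15.45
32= 32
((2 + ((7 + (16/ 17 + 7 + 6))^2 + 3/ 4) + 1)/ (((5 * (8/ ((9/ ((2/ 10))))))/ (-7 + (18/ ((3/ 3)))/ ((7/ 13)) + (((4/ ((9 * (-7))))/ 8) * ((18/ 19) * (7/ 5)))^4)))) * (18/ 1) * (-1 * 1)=-39002203241814348/ 164774614375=-236700.32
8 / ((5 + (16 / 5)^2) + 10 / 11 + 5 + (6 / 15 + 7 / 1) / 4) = 8800 / 25299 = 0.35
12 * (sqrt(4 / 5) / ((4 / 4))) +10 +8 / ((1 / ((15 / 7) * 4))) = 24 * sqrt(5) / 5 +550 / 7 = 89.30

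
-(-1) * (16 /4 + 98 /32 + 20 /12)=419 /48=8.73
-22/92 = -11/46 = -0.24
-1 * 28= -28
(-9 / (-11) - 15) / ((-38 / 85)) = 6630 / 209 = 31.72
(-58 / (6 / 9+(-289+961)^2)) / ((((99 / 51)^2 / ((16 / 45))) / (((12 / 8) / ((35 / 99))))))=-67048 / 1303950725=-0.00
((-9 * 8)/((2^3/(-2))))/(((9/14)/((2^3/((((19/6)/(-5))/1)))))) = -6720/19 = -353.68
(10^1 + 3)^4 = 28561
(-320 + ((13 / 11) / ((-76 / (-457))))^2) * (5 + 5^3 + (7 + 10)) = -27687632133 / 698896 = -39616.24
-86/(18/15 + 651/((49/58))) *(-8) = 6020/6753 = 0.89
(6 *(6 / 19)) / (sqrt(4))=18 / 19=0.95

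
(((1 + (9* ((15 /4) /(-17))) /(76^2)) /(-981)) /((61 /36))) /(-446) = 392633 /291183859168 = 0.00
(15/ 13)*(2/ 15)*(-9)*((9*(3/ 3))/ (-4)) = 81/ 26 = 3.12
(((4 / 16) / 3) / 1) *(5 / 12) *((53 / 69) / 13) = 265 / 129168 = 0.00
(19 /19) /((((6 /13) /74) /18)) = 2886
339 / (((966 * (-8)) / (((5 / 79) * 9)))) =-5085 / 203504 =-0.02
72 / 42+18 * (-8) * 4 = -4020 / 7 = -574.29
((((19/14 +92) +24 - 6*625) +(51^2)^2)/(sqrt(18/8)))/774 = 94661957/16254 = 5823.92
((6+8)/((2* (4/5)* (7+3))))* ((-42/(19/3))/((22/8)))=-441/209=-2.11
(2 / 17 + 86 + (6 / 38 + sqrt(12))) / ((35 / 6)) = 12 * sqrt(3) / 35 + 23886 / 1615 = 15.38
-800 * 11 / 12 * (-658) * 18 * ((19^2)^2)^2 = 147512435148909600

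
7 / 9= 0.78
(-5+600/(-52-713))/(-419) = 295/21369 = 0.01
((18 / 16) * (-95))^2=731025 / 64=11422.27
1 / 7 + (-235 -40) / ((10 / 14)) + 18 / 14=-2685 / 7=-383.57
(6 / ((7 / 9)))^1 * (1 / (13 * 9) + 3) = 2112 / 91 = 23.21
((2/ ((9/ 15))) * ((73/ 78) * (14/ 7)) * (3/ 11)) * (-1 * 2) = -3.40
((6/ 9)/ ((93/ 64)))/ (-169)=-128/ 47151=-0.00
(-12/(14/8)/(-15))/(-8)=-2/35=-0.06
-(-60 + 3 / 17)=1017 / 17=59.82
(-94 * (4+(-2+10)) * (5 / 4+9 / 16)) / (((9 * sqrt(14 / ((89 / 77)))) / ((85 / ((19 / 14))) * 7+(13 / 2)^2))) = -1508841 * sqrt(1958) / 2128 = -31374.60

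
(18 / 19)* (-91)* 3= -4914 / 19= -258.63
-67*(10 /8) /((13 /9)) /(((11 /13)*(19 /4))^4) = -423933120 /1908029761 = -0.22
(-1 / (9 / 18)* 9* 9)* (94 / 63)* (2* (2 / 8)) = -846 / 7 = -120.86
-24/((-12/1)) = 2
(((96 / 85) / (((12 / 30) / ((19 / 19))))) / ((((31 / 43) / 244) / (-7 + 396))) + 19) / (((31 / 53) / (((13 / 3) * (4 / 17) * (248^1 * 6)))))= 8639140025152 / 8959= 964297357.42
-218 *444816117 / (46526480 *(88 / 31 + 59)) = -55667913309 / 1651690040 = -33.70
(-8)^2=64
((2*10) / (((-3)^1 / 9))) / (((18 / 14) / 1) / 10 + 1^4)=-4200 / 79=-53.16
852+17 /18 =15353 /18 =852.94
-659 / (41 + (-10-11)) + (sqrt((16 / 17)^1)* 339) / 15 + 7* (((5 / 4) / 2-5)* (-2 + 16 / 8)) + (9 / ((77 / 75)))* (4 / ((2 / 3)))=30257 / 1540 + 452* sqrt(17) / 85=41.57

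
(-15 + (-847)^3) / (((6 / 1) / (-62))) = 18837008578 / 3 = 6279002859.33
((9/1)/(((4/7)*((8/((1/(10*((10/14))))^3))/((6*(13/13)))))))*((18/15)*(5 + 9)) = 1361367/2500000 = 0.54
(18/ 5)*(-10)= -36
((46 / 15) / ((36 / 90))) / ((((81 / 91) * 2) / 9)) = 2093 / 54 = 38.76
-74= -74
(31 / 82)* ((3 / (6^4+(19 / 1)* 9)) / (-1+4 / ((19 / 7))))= 589 / 360882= 0.00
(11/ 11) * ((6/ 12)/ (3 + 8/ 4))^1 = 1/ 10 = 0.10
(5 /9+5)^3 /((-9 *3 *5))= -25000 /19683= -1.27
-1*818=-818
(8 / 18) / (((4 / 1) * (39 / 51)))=17 / 117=0.15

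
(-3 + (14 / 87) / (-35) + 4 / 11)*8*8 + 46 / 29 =-801178 / 4785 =-167.44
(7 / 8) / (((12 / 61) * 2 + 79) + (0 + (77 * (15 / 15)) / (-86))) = 18361 / 1647204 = 0.01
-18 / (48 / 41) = -123 / 8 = -15.38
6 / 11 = 0.55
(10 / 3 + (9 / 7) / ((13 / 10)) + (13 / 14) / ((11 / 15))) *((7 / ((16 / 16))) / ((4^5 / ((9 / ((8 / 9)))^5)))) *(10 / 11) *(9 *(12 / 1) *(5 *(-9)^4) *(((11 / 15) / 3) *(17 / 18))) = 7252006754868345225 / 2399141888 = 3022750255.47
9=9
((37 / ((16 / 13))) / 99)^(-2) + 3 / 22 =55893315 / 5089942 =10.98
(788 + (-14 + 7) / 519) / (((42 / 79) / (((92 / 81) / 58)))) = 743089405 / 25601751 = 29.02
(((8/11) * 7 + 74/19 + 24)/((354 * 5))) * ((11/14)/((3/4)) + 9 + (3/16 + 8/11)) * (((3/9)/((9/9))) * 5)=15518011/45575376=0.34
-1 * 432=-432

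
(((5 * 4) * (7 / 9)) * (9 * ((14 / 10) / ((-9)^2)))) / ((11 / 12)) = 784 / 297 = 2.64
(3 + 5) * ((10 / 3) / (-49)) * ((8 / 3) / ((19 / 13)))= -8320 / 8379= -0.99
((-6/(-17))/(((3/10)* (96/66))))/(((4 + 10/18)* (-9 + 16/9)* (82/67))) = -59697/2972008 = -0.02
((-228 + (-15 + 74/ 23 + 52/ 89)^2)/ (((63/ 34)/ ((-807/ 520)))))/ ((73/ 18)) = 21.19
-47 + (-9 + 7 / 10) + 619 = 5637 / 10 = 563.70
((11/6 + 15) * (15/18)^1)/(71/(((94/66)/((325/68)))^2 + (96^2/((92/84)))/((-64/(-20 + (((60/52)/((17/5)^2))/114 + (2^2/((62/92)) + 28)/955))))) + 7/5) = 142520591828451413754050/14498651885607220007799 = 9.83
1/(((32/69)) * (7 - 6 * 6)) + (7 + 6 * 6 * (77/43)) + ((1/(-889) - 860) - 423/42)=-28332961775/35474656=-798.68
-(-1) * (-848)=-848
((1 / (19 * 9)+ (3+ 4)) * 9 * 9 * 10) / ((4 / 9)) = 242595 / 19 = 12768.16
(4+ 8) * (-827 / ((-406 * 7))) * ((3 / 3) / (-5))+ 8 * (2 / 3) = 98794 / 21315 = 4.63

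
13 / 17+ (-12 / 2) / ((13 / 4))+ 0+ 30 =6391 / 221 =28.92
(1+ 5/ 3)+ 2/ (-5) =2.27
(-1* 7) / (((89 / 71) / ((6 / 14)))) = -213 / 89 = -2.39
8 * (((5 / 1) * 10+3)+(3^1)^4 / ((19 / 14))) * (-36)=-616608 / 19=-32453.05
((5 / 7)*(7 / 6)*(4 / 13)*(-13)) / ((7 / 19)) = -190 / 21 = -9.05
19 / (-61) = -0.31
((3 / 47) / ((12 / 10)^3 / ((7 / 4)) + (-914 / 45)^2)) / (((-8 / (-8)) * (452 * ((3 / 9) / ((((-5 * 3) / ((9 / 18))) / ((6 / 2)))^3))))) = -79734375 / 77829635242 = -0.00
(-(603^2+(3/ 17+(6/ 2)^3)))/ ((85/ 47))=-58109061/ 289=-201069.42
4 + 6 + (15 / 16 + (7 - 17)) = 15 / 16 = 0.94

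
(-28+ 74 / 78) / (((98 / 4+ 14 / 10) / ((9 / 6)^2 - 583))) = 12253825 / 20202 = 606.56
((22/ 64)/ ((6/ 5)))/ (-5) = -11/ 192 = -0.06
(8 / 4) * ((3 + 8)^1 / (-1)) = -22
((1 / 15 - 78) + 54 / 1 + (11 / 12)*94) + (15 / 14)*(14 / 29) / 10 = 27094 / 435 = 62.29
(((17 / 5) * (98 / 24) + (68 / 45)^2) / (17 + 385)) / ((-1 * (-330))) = 130951 / 1074546000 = 0.00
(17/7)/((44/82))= 697/154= 4.53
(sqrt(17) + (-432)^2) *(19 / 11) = 19 *sqrt(17) / 11 + 3545856 / 11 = 322357.67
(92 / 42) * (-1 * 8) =-368 / 21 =-17.52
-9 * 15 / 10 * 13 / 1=-351 / 2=-175.50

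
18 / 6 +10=13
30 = 30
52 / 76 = 13 / 19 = 0.68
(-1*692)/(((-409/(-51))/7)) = -247044/409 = -604.02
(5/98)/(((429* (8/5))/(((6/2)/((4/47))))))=1175/448448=0.00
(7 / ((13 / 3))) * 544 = 11424 / 13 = 878.77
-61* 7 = -427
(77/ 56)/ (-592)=-0.00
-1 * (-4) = 4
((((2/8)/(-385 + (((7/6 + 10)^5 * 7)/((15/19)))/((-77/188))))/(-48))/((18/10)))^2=55130625/93050750736230560214323264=0.00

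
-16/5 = -3.20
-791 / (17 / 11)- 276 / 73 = -639865 / 1241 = -515.60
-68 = -68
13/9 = 1.44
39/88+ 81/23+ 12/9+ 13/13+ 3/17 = 668347/103224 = 6.47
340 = 340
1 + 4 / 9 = 13 / 9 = 1.44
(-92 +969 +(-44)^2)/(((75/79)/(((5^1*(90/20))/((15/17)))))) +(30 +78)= 3783259/50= 75665.18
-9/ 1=-9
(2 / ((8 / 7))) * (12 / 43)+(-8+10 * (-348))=-149963 / 43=-3487.51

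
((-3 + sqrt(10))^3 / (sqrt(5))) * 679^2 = -53941797 * sqrt(5) / 5 + 17058517 * sqrt(2) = 881.11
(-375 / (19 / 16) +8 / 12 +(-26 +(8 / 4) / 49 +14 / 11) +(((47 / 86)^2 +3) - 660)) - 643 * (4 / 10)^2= -6245289096401 / 5680682700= -1099.39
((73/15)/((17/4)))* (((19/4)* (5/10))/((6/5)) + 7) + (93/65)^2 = 31879423/2585700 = 12.33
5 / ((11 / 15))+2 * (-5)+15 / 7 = -80 / 77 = -1.04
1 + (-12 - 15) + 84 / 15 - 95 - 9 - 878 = -5012 / 5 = -1002.40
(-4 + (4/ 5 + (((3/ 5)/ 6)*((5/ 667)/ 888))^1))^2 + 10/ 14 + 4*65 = 66538293049160623/ 245570186131200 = 270.95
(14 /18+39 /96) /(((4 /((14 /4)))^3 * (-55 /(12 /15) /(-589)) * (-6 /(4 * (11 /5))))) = -68891207 /6912000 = -9.97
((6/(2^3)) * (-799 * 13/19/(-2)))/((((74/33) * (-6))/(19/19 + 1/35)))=-3084939/196840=-15.67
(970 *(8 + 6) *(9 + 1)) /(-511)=-265.75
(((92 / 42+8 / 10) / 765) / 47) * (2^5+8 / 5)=2512 / 898875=0.00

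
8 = 8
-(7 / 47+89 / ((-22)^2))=-7571 / 22748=-0.33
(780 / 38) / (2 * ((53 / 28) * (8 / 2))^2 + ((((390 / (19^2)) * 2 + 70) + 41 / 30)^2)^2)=13836330035154900000 / 19701841828487563726714849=0.00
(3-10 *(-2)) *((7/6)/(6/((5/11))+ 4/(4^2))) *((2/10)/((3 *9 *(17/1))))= 322/370413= 0.00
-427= -427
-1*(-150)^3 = 3375000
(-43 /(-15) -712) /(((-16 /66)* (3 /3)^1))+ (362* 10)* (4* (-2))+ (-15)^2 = -1032393 /40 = -25809.82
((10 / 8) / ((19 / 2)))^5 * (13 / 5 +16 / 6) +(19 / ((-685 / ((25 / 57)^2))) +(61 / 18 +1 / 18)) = 112003589207 / 32565654048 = 3.44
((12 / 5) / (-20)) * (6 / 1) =-18 / 25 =-0.72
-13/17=-0.76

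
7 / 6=1.17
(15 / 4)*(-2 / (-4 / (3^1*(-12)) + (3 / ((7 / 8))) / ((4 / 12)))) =-189 / 262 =-0.72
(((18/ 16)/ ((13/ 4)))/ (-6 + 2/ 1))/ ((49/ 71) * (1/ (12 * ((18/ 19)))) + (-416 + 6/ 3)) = 17253/ 82526249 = 0.00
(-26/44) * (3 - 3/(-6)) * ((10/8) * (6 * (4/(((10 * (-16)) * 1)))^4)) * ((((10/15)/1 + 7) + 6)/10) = -3731/450560000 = -0.00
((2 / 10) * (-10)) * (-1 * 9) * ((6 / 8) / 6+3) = 56.25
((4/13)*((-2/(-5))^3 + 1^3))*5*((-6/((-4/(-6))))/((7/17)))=-11628/325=-35.78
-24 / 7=-3.43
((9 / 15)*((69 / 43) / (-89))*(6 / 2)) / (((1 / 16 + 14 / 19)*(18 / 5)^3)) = -21850 / 25108947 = -0.00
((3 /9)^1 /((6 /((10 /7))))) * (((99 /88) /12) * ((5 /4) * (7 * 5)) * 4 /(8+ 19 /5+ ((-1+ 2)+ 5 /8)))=625 /6444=0.10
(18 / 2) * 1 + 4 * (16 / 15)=13.27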